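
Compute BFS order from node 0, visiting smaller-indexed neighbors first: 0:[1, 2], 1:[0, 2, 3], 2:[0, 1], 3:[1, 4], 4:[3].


BFS queue: start with [0]
Visit order: [0, 1, 2, 3, 4]


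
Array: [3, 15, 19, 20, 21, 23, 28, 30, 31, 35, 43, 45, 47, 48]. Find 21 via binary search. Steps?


Search for 21:
[0,13] mid=6 arr[6]=28
[0,5] mid=2 arr[2]=19
[3,5] mid=4 arr[4]=21
Total: 3 comparisons


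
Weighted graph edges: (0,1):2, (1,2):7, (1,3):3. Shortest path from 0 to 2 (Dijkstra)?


Dijkstra from 0:
Distances: {0: 0, 1: 2, 2: 9, 3: 5}
Shortest distance to 2 = 9, path = [0, 1, 2]


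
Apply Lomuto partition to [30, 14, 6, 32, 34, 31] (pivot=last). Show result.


Elements <= 31 go left of pivot.
Result: [30, 14, 6, 31, 34, 32], pivot at index 3


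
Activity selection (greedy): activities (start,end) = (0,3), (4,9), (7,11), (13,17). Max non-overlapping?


Greedy: pick earliest-ending, then skip overlaps.
Selected (3 activities): [(0, 3), (4, 9), (13, 17)]


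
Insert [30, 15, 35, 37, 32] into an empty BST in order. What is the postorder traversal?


Root = 30; build tree by BST insertion.
Postorder traversal: [15, 32, 37, 35, 30]


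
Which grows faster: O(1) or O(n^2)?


constant grows slower than quadratic
O(1) is asymptotically smaller; O(n^2) grows faster


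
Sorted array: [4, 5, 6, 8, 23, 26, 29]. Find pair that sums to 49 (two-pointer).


Two pointers: lo=0, hi=6
Found pair: (23, 26) summing to 49


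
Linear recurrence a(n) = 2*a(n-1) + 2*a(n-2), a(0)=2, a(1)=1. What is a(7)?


Build bottom-up:
...a(5)=108, a(6)=296, a(7)=2*296+2*108=808


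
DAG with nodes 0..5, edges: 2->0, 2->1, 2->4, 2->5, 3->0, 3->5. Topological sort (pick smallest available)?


Kahn's algorithm, process smallest node first
Order: [2, 1, 3, 0, 4, 5]


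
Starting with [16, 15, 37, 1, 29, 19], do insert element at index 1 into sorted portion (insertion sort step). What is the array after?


After one pass: [15, 16, 37, 1, 29, 19]


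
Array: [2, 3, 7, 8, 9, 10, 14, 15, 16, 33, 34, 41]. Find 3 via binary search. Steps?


Search for 3:
[0,11] mid=5 arr[5]=10
[0,4] mid=2 arr[2]=7
[0,1] mid=0 arr[0]=2
[1,1] mid=1 arr[1]=3
Total: 4 comparisons


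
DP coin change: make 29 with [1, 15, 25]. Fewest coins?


dp[0]=0; dp[i]=1+min(dp[i-c] for c in coins)
...dp[24]=10, dp[25]=1, dp[26]=2, dp[27]=3, dp[28]=4, dp[29]=5
Minimum coins for 29 = 5


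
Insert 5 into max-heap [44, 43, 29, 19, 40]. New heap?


Append 5: [44, 43, 29, 19, 40, 5]
Bubble up: no swaps needed
Result: [44, 43, 29, 19, 40, 5]


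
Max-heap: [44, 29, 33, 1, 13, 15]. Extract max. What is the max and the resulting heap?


Max = 44
Replace root with last, heapify down
Resulting heap: [33, 29, 15, 1, 13]


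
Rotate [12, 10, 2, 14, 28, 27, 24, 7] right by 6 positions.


Right rotate by 6: [2, 14, 28, 27, 24, 7, 12, 10]


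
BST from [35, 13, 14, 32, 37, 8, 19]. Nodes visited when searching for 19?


BST root = 35
Search for 19: compare at each node
Path: [35, 13, 14, 32, 19]


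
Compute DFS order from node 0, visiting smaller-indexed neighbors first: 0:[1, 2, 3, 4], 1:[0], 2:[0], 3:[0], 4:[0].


DFS stack-based: start with [0]
Visit order: [0, 1, 2, 3, 4]


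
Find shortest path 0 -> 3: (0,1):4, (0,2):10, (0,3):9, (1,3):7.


Dijkstra from 0:
Distances: {0: 0, 1: 4, 2: 10, 3: 9}
Shortest distance to 3 = 9, path = [0, 3]


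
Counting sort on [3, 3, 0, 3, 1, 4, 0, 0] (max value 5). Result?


Count array: [3, 1, 0, 3, 1, 0]
Reconstruct: [0, 0, 0, 1, 3, 3, 3, 4]


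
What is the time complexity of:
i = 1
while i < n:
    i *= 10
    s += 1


Per nesting level: O(log n) = O(log n)
Complexity: O(log n)


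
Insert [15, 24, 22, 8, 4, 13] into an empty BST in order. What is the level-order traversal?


Root = 15; build tree by BST insertion.
Level-Order traversal: [15, 8, 24, 4, 13, 22]


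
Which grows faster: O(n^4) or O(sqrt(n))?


sublinear grows slower than quartic
O(sqrt(n)) is asymptotically smaller; O(n^4) grows faster


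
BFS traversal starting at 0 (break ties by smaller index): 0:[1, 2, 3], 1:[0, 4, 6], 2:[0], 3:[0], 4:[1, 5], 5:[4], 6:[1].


BFS queue: start with [0]
Visit order: [0, 1, 2, 3, 4, 6, 5]


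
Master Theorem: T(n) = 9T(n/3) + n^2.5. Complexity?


a=9, b=3, c=2.5. log_3(9)=2 < c=2.5. Case 3: O(n^c) = O(n^2.500)
Complexity: O(n^2.500)


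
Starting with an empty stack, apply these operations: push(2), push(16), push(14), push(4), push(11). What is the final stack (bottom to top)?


push(2) -> [2]
push(16) -> [2, 16]
push(14) -> [2, 16, 14]
push(4) -> [2, 16, 14, 4]
push(11) -> [2, 16, 14, 4, 11]
Final stack (bottom to top): [2, 16, 14, 4, 11]


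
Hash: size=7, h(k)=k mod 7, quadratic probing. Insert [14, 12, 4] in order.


Insertions: 14->slot 0; 12->slot 5; 4->slot 4
Table: [14, None, None, None, 4, 12, None]


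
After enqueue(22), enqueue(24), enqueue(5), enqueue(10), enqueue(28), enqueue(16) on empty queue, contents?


enqueue(22) -> [22]
enqueue(24) -> [22, 24]
enqueue(5) -> [22, 24, 5]
enqueue(10) -> [22, 24, 5, 10]
enqueue(28) -> [22, 24, 5, 10, 28]
enqueue(16) -> [22, 24, 5, 10, 28, 16]
Final queue (front to back): [22, 24, 5, 10, 28, 16]


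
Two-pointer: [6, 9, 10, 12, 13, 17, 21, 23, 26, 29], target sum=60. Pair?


Two pointers: lo=0, hi=9
No pair sums to 60


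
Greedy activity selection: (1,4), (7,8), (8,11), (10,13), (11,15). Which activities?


Greedy: pick earliest-ending, then skip overlaps.
Selected (4 activities): [(1, 4), (7, 8), (8, 11), (11, 15)]


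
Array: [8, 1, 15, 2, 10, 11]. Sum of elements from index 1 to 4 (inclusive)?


Prefix sums: [0, 8, 9, 24, 26, 36, 47]
Sum[1..4] = prefix[5] - prefix[1] = 36 - 8 = 28


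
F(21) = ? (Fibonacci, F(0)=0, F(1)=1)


F(n)=F(n-1)+F(n-2)
...F(19)=4181, F(20)=6765, F(21)=10946


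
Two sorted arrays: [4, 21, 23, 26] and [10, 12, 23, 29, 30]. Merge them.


Compare heads, take smaller each step.
Merged: [4, 10, 12, 21, 23, 23, 26, 29, 30]


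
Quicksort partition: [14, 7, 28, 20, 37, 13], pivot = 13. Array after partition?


Elements <= 13 go left of pivot.
Result: [7, 13, 28, 20, 37, 14], pivot at index 1


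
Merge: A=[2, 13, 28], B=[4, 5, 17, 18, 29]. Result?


Compare heads, take smaller each step.
Merged: [2, 4, 5, 13, 17, 18, 28, 29]


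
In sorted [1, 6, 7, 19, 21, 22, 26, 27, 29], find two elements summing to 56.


Two pointers: lo=0, hi=8
Found pair: (27, 29) summing to 56


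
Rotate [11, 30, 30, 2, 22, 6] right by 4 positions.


Right rotate by 4: [30, 2, 22, 6, 11, 30]


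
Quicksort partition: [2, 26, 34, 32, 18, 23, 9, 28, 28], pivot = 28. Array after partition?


Elements <= 28 go left of pivot.
Result: [2, 26, 18, 23, 9, 28, 28, 32, 34], pivot at index 6


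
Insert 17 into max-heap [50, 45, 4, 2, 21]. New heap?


Append 17: [50, 45, 4, 2, 21, 17]
Bubble up: swap idx 5(17) with idx 2(4)
Result: [50, 45, 17, 2, 21, 4]


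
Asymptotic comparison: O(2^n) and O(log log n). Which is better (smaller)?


double-logarithmic grows slower than exponential
O(log log n) is asymptotically smaller; O(2^n) grows faster


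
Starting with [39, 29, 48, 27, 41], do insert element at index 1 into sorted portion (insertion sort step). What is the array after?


After one pass: [29, 39, 48, 27, 41]


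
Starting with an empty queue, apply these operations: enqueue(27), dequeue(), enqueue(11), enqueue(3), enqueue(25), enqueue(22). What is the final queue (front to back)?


enqueue(27) -> [27]
dequeue() returns 27 -> []
enqueue(11) -> [11]
enqueue(3) -> [11, 3]
enqueue(25) -> [11, 3, 25]
enqueue(22) -> [11, 3, 25, 22]
Final queue (front to back): [11, 3, 25, 22]


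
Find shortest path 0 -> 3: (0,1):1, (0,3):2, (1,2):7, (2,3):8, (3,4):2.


Dijkstra from 0:
Distances: {0: 0, 1: 1, 2: 8, 3: 2, 4: 4}
Shortest distance to 3 = 2, path = [0, 3]


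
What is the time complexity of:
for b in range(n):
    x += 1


Per nesting level: O(n) = O(n)
Complexity: O(n)


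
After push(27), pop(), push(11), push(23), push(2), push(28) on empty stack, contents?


push(27) -> [27]
pop() returns 27 -> []
push(11) -> [11]
push(23) -> [11, 23]
push(2) -> [11, 23, 2]
push(28) -> [11, 23, 2, 28]
Final stack (bottom to top): [11, 23, 2, 28]


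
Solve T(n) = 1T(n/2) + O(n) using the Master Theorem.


a=1, b=2, c=1. log_2(1)=0 < c=1. Case 3: O(n^c) = O(n)
Complexity: O(n)


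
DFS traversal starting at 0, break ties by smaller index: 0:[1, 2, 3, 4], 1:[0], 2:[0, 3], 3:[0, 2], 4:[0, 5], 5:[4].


DFS stack-based: start with [0]
Visit order: [0, 1, 2, 3, 4, 5]


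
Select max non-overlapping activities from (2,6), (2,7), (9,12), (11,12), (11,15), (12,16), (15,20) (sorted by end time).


Greedy: pick earliest-ending, then skip overlaps.
Selected (3 activities): [(2, 6), (9, 12), (12, 16)]


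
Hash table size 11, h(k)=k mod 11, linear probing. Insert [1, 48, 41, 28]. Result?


Insertions: 1->slot 1; 48->slot 4; 41->slot 8; 28->slot 6
Table: [None, 1, None, None, 48, None, 28, None, 41, None, None]


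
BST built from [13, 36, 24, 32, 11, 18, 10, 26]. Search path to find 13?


BST root = 13
Search for 13: compare at each node
Path: [13]


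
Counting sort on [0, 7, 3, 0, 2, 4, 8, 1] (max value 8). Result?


Count array: [2, 1, 1, 1, 1, 0, 0, 1, 1]
Reconstruct: [0, 0, 1, 2, 3, 4, 7, 8]


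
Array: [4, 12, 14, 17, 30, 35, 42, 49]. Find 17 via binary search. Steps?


Search for 17:
[0,7] mid=3 arr[3]=17
Total: 1 comparisons


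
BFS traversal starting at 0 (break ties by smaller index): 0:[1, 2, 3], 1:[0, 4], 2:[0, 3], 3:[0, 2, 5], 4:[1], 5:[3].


BFS queue: start with [0]
Visit order: [0, 1, 2, 3, 4, 5]


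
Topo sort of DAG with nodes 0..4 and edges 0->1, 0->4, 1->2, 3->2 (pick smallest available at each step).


Kahn's algorithm, process smallest node first
Order: [0, 1, 3, 2, 4]


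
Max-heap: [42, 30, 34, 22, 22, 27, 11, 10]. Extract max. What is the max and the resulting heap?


Max = 42
Replace root with last, heapify down
Resulting heap: [34, 30, 27, 22, 22, 10, 11]


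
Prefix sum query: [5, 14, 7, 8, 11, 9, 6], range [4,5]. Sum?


Prefix sums: [0, 5, 19, 26, 34, 45, 54, 60]
Sum[4..5] = prefix[6] - prefix[4] = 54 - 34 = 20


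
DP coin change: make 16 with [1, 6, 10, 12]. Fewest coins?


dp[0]=0; dp[i]=1+min(dp[i-c] for c in coins)
...dp[11]=2, dp[12]=1, dp[13]=2, dp[14]=3, dp[15]=4, dp[16]=2
Minimum coins for 16 = 2


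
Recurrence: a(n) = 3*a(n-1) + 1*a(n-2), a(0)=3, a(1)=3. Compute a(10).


Build bottom-up:
...a(8)=15348, a(9)=50691, a(10)=3*50691+1*15348=167421


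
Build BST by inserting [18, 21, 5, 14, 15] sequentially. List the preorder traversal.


Root = 18; build tree by BST insertion.
Preorder traversal: [18, 5, 14, 15, 21]


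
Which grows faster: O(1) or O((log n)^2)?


constant grows slower than polylogarithmic
O(1) is asymptotically smaller; O((log n)^2) grows faster


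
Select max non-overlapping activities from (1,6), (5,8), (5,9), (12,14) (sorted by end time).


Greedy: pick earliest-ending, then skip overlaps.
Selected (2 activities): [(1, 6), (12, 14)]


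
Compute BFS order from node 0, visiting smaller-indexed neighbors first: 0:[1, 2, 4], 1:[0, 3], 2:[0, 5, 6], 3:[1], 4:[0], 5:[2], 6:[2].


BFS queue: start with [0]
Visit order: [0, 1, 2, 4, 3, 5, 6]


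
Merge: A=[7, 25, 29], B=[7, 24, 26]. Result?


Compare heads, take smaller each step.
Merged: [7, 7, 24, 25, 26, 29]


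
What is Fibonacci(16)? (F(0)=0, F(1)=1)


F(n)=F(n-1)+F(n-2)
...F(14)=377, F(15)=610, F(16)=987


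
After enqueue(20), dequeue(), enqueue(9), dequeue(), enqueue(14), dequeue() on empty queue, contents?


enqueue(20) -> [20]
dequeue() returns 20 -> []
enqueue(9) -> [9]
dequeue() returns 9 -> []
enqueue(14) -> [14]
dequeue() returns 14 -> []
Final queue (front to back): []


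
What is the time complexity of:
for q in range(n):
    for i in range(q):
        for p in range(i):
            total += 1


Per nesting level: O(n) * O(n) [triangular over q] * O(n) [triangular over i] = O(n^3)
Complexity: O(n^3)


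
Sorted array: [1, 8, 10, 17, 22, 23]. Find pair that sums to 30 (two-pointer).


Two pointers: lo=0, hi=5
Found pair: (8, 22) summing to 30


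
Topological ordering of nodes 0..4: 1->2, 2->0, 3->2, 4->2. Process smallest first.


Kahn's algorithm, process smallest node first
Order: [1, 3, 4, 2, 0]


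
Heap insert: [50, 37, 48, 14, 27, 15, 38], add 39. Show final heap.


Append 39: [50, 37, 48, 14, 27, 15, 38, 39]
Bubble up: swap idx 7(39) with idx 3(14); swap idx 3(39) with idx 1(37)
Result: [50, 39, 48, 37, 27, 15, 38, 14]


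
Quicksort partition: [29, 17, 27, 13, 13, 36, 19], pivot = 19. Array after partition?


Elements <= 19 go left of pivot.
Result: [17, 13, 13, 19, 27, 36, 29], pivot at index 3


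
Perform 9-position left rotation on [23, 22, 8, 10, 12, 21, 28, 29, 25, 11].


Left rotate by 9: [11, 23, 22, 8, 10, 12, 21, 28, 29, 25]


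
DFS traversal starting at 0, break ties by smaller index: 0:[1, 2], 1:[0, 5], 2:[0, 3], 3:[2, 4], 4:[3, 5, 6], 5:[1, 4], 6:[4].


DFS stack-based: start with [0]
Visit order: [0, 1, 5, 4, 3, 2, 6]


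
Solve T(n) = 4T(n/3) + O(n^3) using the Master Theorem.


a=4, b=3, c=3. log_3(4)=1.262 < c=3. Case 3: O(n^c) = O(n^3)
Complexity: O(n^3)


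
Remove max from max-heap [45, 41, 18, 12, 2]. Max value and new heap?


Max = 45
Replace root with last, heapify down
Resulting heap: [41, 12, 18, 2]


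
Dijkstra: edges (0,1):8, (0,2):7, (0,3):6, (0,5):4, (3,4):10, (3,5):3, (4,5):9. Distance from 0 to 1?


Dijkstra from 0:
Distances: {0: 0, 1: 8, 2: 7, 3: 6, 4: 13, 5: 4}
Shortest distance to 1 = 8, path = [0, 1]


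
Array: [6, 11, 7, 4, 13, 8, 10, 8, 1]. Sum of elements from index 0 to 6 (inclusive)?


Prefix sums: [0, 6, 17, 24, 28, 41, 49, 59, 67, 68]
Sum[0..6] = prefix[7] - prefix[0] = 59 - 0 = 59


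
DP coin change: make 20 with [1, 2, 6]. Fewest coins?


dp[0]=0; dp[i]=1+min(dp[i-c] for c in coins)
...dp[15]=4, dp[16]=4, dp[17]=5, dp[18]=3, dp[19]=4, dp[20]=4
Minimum coins for 20 = 4


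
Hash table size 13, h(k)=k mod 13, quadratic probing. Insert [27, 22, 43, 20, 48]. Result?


Insertions: 27->slot 1; 22->slot 9; 43->slot 4; 20->slot 7; 48->slot 10
Table: [None, 27, None, None, 43, None, None, 20, None, 22, 48, None, None]


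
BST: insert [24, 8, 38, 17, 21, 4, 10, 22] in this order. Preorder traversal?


Root = 24; build tree by BST insertion.
Preorder traversal: [24, 8, 4, 17, 10, 21, 22, 38]


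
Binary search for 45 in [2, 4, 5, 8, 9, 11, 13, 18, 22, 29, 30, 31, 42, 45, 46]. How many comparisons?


Search for 45:
[0,14] mid=7 arr[7]=18
[8,14] mid=11 arr[11]=31
[12,14] mid=13 arr[13]=45
Total: 3 comparisons


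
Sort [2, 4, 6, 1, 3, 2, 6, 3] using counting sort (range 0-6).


Count array: [0, 1, 2, 2, 1, 0, 2]
Reconstruct: [1, 2, 2, 3, 3, 4, 6, 6]


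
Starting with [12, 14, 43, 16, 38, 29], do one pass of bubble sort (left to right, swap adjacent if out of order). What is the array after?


After one pass: [12, 14, 16, 38, 29, 43]


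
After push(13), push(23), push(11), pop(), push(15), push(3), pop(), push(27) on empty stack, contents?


push(13) -> [13]
push(23) -> [13, 23]
push(11) -> [13, 23, 11]
pop() returns 11 -> [13, 23]
push(15) -> [13, 23, 15]
push(3) -> [13, 23, 15, 3]
pop() returns 3 -> [13, 23, 15]
push(27) -> [13, 23, 15, 27]
Final stack (bottom to top): [13, 23, 15, 27]


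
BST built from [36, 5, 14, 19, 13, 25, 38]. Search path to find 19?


BST root = 36
Search for 19: compare at each node
Path: [36, 5, 14, 19]


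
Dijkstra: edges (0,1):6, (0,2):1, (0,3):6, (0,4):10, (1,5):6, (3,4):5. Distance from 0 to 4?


Dijkstra from 0:
Distances: {0: 0, 1: 6, 2: 1, 3: 6, 4: 10, 5: 12}
Shortest distance to 4 = 10, path = [0, 4]


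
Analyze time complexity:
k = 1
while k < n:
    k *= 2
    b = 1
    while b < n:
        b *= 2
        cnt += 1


Per nesting level: O(log n) * O(log n) = O((log n)^2)
Complexity: O((log n)^2)


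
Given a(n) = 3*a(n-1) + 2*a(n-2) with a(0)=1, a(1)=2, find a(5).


Build bottom-up:
...a(3)=28, a(4)=100, a(5)=3*100+2*28=356


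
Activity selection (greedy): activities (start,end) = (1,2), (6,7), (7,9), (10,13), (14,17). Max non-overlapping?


Greedy: pick earliest-ending, then skip overlaps.
Selected (5 activities): [(1, 2), (6, 7), (7, 9), (10, 13), (14, 17)]


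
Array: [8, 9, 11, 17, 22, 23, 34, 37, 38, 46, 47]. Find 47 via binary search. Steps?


Search for 47:
[0,10] mid=5 arr[5]=23
[6,10] mid=8 arr[8]=38
[9,10] mid=9 arr[9]=46
[10,10] mid=10 arr[10]=47
Total: 4 comparisons


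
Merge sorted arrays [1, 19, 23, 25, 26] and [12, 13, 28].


Compare heads, take smaller each step.
Merged: [1, 12, 13, 19, 23, 25, 26, 28]


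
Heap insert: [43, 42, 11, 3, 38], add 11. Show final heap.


Append 11: [43, 42, 11, 3, 38, 11]
Bubble up: no swaps needed
Result: [43, 42, 11, 3, 38, 11]


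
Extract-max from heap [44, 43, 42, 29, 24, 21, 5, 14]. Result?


Max = 44
Replace root with last, heapify down
Resulting heap: [43, 29, 42, 14, 24, 21, 5]


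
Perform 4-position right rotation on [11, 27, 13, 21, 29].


Right rotate by 4: [27, 13, 21, 29, 11]


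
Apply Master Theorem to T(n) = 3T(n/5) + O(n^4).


a=3, b=5, c=4. log_5(3)=0.683 < c=4. Case 3: O(n^c) = O(n^4)
Complexity: O(n^4)


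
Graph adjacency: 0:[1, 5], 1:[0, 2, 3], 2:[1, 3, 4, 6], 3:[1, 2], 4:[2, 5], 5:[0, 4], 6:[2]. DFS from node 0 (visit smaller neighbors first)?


DFS stack-based: start with [0]
Visit order: [0, 1, 2, 3, 4, 5, 6]


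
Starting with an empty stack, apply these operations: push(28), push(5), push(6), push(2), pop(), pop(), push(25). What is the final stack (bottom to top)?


push(28) -> [28]
push(5) -> [28, 5]
push(6) -> [28, 5, 6]
push(2) -> [28, 5, 6, 2]
pop() returns 2 -> [28, 5, 6]
pop() returns 6 -> [28, 5]
push(25) -> [28, 5, 25]
Final stack (bottom to top): [28, 5, 25]


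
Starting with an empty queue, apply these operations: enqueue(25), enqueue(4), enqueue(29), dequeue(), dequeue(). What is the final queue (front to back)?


enqueue(25) -> [25]
enqueue(4) -> [25, 4]
enqueue(29) -> [25, 4, 29]
dequeue() returns 25 -> [4, 29]
dequeue() returns 4 -> [29]
Final queue (front to back): [29]


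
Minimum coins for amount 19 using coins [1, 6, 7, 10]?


dp[0]=0; dp[i]=1+min(dp[i-c] for c in coins)
...dp[14]=2, dp[15]=3, dp[16]=2, dp[17]=2, dp[18]=3, dp[19]=3
Minimum coins for 19 = 3


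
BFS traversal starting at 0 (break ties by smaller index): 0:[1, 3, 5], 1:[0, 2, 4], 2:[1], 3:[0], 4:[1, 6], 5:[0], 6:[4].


BFS queue: start with [0]
Visit order: [0, 1, 3, 5, 2, 4, 6]


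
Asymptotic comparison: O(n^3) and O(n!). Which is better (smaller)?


cubic grows slower than factorial
O(n^3) is asymptotically smaller; O(n!) grows faster


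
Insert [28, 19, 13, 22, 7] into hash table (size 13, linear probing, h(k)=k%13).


Insertions: 28->slot 2; 19->slot 6; 13->slot 0; 22->slot 9; 7->slot 7
Table: [13, None, 28, None, None, None, 19, 7, None, 22, None, None, None]


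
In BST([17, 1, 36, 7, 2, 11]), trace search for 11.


BST root = 17
Search for 11: compare at each node
Path: [17, 1, 7, 11]


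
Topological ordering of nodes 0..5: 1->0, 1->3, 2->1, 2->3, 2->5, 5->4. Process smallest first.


Kahn's algorithm, process smallest node first
Order: [2, 1, 0, 3, 5, 4]


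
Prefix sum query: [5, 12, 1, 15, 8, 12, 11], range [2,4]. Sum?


Prefix sums: [0, 5, 17, 18, 33, 41, 53, 64]
Sum[2..4] = prefix[5] - prefix[2] = 41 - 17 = 24


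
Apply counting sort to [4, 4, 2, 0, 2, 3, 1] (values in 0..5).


Count array: [1, 1, 2, 1, 2, 0]
Reconstruct: [0, 1, 2, 2, 3, 4, 4]


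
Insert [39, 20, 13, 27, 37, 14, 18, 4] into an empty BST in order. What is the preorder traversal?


Root = 39; build tree by BST insertion.
Preorder traversal: [39, 20, 13, 4, 14, 18, 27, 37]


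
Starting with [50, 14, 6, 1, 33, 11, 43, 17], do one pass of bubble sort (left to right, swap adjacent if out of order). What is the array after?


After one pass: [14, 6, 1, 33, 11, 43, 17, 50]


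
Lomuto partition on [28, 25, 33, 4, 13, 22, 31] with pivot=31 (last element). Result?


Elements <= 31 go left of pivot.
Result: [28, 25, 4, 13, 22, 31, 33], pivot at index 5


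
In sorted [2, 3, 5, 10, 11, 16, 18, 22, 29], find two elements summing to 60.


Two pointers: lo=0, hi=8
No pair sums to 60


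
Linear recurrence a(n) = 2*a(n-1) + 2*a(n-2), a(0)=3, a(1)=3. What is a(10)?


Build bottom-up:
...a(8)=4656, a(9)=12720, a(10)=2*12720+2*4656=34752


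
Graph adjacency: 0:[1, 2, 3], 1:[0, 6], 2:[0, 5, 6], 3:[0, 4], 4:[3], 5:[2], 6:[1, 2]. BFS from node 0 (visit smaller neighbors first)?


BFS queue: start with [0]
Visit order: [0, 1, 2, 3, 6, 5, 4]


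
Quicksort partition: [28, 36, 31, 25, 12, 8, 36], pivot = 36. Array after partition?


Elements <= 36 go left of pivot.
Result: [28, 36, 31, 25, 12, 8, 36], pivot at index 6


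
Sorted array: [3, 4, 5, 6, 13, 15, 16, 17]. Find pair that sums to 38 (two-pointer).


Two pointers: lo=0, hi=7
No pair sums to 38


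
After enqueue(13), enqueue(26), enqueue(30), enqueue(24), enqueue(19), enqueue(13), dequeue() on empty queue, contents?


enqueue(13) -> [13]
enqueue(26) -> [13, 26]
enqueue(30) -> [13, 26, 30]
enqueue(24) -> [13, 26, 30, 24]
enqueue(19) -> [13, 26, 30, 24, 19]
enqueue(13) -> [13, 26, 30, 24, 19, 13]
dequeue() returns 13 -> [26, 30, 24, 19, 13]
Final queue (front to back): [26, 30, 24, 19, 13]


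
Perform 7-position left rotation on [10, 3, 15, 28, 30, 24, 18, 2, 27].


Left rotate by 7: [2, 27, 10, 3, 15, 28, 30, 24, 18]


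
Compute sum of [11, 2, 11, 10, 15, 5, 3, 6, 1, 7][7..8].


Prefix sums: [0, 11, 13, 24, 34, 49, 54, 57, 63, 64, 71]
Sum[7..8] = prefix[9] - prefix[7] = 64 - 57 = 7


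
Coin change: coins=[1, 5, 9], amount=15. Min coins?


dp[0]=0; dp[i]=1+min(dp[i-c] for c in coins)
...dp[10]=2, dp[11]=3, dp[12]=4, dp[13]=5, dp[14]=2, dp[15]=3
Minimum coins for 15 = 3


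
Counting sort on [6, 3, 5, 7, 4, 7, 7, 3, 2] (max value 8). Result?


Count array: [0, 0, 1, 2, 1, 1, 1, 3, 0]
Reconstruct: [2, 3, 3, 4, 5, 6, 7, 7, 7]


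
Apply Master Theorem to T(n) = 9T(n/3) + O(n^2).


a=9, b=3, c=2. log_3(9)=2 = c=2. Case 2: O(n^c log n) = O(n^2 log n)
Complexity: O(n^2 log n)


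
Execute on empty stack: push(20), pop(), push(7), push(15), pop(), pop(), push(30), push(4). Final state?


push(20) -> [20]
pop() returns 20 -> []
push(7) -> [7]
push(15) -> [7, 15]
pop() returns 15 -> [7]
pop() returns 7 -> []
push(30) -> [30]
push(4) -> [30, 4]
Final stack (bottom to top): [30, 4]


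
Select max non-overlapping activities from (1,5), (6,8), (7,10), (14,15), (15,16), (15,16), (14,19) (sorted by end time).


Greedy: pick earliest-ending, then skip overlaps.
Selected (4 activities): [(1, 5), (6, 8), (14, 15), (15, 16)]


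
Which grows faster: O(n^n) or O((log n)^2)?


polylogarithmic grows slower than n^n
O((log n)^2) is asymptotically smaller; O(n^n) grows faster


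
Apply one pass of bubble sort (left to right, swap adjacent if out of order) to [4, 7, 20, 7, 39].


After one pass: [4, 7, 7, 20, 39]


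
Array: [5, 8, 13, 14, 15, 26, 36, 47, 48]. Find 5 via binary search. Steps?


Search for 5:
[0,8] mid=4 arr[4]=15
[0,3] mid=1 arr[1]=8
[0,0] mid=0 arr[0]=5
Total: 3 comparisons


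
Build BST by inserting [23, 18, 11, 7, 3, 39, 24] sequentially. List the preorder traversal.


Root = 23; build tree by BST insertion.
Preorder traversal: [23, 18, 11, 7, 3, 39, 24]


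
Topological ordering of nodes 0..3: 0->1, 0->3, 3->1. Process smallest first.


Kahn's algorithm, process smallest node first
Order: [0, 2, 3, 1]


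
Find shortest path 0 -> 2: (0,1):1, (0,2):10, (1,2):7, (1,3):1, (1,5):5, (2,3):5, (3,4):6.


Dijkstra from 0:
Distances: {0: 0, 1: 1, 2: 7, 3: 2, 4: 8, 5: 6}
Shortest distance to 2 = 7, path = [0, 1, 3, 2]


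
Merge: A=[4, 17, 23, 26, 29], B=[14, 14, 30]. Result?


Compare heads, take smaller each step.
Merged: [4, 14, 14, 17, 23, 26, 29, 30]


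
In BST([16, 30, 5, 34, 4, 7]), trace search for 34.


BST root = 16
Search for 34: compare at each node
Path: [16, 30, 34]


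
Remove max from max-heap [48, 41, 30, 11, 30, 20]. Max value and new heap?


Max = 48
Replace root with last, heapify down
Resulting heap: [41, 30, 30, 11, 20]


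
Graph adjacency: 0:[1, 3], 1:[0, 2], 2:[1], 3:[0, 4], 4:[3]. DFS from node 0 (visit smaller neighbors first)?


DFS stack-based: start with [0]
Visit order: [0, 1, 2, 3, 4]


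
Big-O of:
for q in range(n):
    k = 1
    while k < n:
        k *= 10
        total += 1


Per nesting level: O(n) * O(log n) = O(n log n)
Complexity: O(n log n)


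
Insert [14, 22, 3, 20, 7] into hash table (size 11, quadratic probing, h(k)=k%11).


Insertions: 14->slot 3; 22->slot 0; 3->slot 4; 20->slot 9; 7->slot 7
Table: [22, None, None, 14, 3, None, None, 7, None, 20, None]


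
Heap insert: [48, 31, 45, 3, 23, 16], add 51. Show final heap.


Append 51: [48, 31, 45, 3, 23, 16, 51]
Bubble up: swap idx 6(51) with idx 2(45); swap idx 2(51) with idx 0(48)
Result: [51, 31, 48, 3, 23, 16, 45]


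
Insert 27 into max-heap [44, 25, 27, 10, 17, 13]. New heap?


Append 27: [44, 25, 27, 10, 17, 13, 27]
Bubble up: no swaps needed
Result: [44, 25, 27, 10, 17, 13, 27]


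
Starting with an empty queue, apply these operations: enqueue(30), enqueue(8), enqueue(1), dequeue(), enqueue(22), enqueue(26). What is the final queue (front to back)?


enqueue(30) -> [30]
enqueue(8) -> [30, 8]
enqueue(1) -> [30, 8, 1]
dequeue() returns 30 -> [8, 1]
enqueue(22) -> [8, 1, 22]
enqueue(26) -> [8, 1, 22, 26]
Final queue (front to back): [8, 1, 22, 26]


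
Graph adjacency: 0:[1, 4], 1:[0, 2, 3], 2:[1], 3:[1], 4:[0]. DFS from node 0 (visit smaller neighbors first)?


DFS stack-based: start with [0]
Visit order: [0, 1, 2, 3, 4]


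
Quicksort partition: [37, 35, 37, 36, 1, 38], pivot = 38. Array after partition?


Elements <= 38 go left of pivot.
Result: [37, 35, 37, 36, 1, 38], pivot at index 5


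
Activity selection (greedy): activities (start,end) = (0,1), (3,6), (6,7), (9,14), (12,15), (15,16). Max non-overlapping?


Greedy: pick earliest-ending, then skip overlaps.
Selected (5 activities): [(0, 1), (3, 6), (6, 7), (9, 14), (15, 16)]


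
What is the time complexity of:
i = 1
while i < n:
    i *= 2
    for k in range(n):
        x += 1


Per nesting level: O(log n) * O(n) = O(n log n)
Complexity: O(n log n)


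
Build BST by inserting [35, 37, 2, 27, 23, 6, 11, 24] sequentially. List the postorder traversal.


Root = 35; build tree by BST insertion.
Postorder traversal: [11, 6, 24, 23, 27, 2, 37, 35]


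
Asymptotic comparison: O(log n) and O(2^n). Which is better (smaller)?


logarithmic grows slower than exponential
O(log n) is asymptotically smaller; O(2^n) grows faster


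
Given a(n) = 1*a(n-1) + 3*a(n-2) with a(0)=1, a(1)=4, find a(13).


Build bottom-up:
...a(11)=14209, a(12)=32689, a(13)=1*32689+3*14209=75316


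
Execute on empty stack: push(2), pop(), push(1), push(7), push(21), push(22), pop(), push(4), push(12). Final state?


push(2) -> [2]
pop() returns 2 -> []
push(1) -> [1]
push(7) -> [1, 7]
push(21) -> [1, 7, 21]
push(22) -> [1, 7, 21, 22]
pop() returns 22 -> [1, 7, 21]
push(4) -> [1, 7, 21, 4]
push(12) -> [1, 7, 21, 4, 12]
Final stack (bottom to top): [1, 7, 21, 4, 12]


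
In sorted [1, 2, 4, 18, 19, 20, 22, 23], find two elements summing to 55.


Two pointers: lo=0, hi=7
No pair sums to 55


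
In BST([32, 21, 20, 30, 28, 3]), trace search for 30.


BST root = 32
Search for 30: compare at each node
Path: [32, 21, 30]


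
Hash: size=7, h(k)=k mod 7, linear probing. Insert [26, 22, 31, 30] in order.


Insertions: 26->slot 5; 22->slot 1; 31->slot 3; 30->slot 2
Table: [None, 22, 30, 31, None, 26, None]


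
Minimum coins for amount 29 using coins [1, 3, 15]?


dp[0]=0; dp[i]=1+min(dp[i-c] for c in coins)
...dp[24]=4, dp[25]=5, dp[26]=6, dp[27]=5, dp[28]=6, dp[29]=7
Minimum coins for 29 = 7


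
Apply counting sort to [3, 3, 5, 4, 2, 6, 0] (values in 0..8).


Count array: [1, 0, 1, 2, 1, 1, 1, 0, 0]
Reconstruct: [0, 2, 3, 3, 4, 5, 6]


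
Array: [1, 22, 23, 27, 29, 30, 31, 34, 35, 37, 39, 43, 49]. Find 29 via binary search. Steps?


Search for 29:
[0,12] mid=6 arr[6]=31
[0,5] mid=2 arr[2]=23
[3,5] mid=4 arr[4]=29
Total: 3 comparisons


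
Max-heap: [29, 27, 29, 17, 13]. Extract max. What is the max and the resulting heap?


Max = 29
Replace root with last, heapify down
Resulting heap: [29, 27, 13, 17]


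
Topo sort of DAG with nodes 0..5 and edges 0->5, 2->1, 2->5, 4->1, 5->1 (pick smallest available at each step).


Kahn's algorithm, process smallest node first
Order: [0, 2, 3, 4, 5, 1]


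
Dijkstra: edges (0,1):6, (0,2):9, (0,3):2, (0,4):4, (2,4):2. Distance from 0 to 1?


Dijkstra from 0:
Distances: {0: 0, 1: 6, 2: 6, 3: 2, 4: 4}
Shortest distance to 1 = 6, path = [0, 1]


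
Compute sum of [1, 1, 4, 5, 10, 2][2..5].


Prefix sums: [0, 1, 2, 6, 11, 21, 23]
Sum[2..5] = prefix[6] - prefix[2] = 23 - 2 = 21


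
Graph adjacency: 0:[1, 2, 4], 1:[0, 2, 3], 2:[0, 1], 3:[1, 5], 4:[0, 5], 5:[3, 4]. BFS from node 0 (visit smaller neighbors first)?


BFS queue: start with [0]
Visit order: [0, 1, 2, 4, 3, 5]


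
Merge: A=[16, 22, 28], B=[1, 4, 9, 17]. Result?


Compare heads, take smaller each step.
Merged: [1, 4, 9, 16, 17, 22, 28]


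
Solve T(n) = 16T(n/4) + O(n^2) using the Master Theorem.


a=16, b=4, c=2. log_4(16)=2 = c=2. Case 2: O(n^c log n) = O(n^2 log n)
Complexity: O(n^2 log n)


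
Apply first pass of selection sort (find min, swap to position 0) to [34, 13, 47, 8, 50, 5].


After one pass: [5, 13, 47, 8, 50, 34]


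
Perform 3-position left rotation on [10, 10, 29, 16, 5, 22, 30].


Left rotate by 3: [16, 5, 22, 30, 10, 10, 29]


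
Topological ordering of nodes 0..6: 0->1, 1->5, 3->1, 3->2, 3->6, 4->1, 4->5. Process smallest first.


Kahn's algorithm, process smallest node first
Order: [0, 3, 2, 4, 1, 5, 6]


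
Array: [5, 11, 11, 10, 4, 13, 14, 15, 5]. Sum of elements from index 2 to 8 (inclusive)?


Prefix sums: [0, 5, 16, 27, 37, 41, 54, 68, 83, 88]
Sum[2..8] = prefix[9] - prefix[2] = 88 - 16 = 72


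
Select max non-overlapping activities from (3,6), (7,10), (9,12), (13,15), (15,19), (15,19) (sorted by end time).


Greedy: pick earliest-ending, then skip overlaps.
Selected (4 activities): [(3, 6), (7, 10), (13, 15), (15, 19)]


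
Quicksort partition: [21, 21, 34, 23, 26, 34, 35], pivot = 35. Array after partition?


Elements <= 35 go left of pivot.
Result: [21, 21, 34, 23, 26, 34, 35], pivot at index 6


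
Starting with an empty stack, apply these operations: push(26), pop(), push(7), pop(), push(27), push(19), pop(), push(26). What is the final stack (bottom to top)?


push(26) -> [26]
pop() returns 26 -> []
push(7) -> [7]
pop() returns 7 -> []
push(27) -> [27]
push(19) -> [27, 19]
pop() returns 19 -> [27]
push(26) -> [27, 26]
Final stack (bottom to top): [27, 26]


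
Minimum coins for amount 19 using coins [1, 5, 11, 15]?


dp[0]=0; dp[i]=1+min(dp[i-c] for c in coins)
...dp[14]=4, dp[15]=1, dp[16]=2, dp[17]=3, dp[18]=4, dp[19]=5
Minimum coins for 19 = 5


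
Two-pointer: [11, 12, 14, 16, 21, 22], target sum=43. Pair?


Two pointers: lo=0, hi=5
Found pair: (21, 22) summing to 43


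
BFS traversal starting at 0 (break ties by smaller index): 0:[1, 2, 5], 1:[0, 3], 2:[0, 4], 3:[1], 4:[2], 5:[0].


BFS queue: start with [0]
Visit order: [0, 1, 2, 5, 3, 4]


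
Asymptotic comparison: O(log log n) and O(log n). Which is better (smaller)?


double-logarithmic grows slower than logarithmic
O(log log n) is asymptotically smaller; O(log n) grows faster


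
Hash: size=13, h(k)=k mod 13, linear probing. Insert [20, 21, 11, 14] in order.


Insertions: 20->slot 7; 21->slot 8; 11->slot 11; 14->slot 1
Table: [None, 14, None, None, None, None, None, 20, 21, None, None, 11, None]


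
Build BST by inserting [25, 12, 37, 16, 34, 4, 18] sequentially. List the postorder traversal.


Root = 25; build tree by BST insertion.
Postorder traversal: [4, 18, 16, 12, 34, 37, 25]


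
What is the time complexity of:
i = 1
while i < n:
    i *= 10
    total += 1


Per nesting level: O(log n) = O(log n)
Complexity: O(log n)


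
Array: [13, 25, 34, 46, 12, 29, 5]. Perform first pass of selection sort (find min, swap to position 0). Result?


After one pass: [5, 25, 34, 46, 12, 29, 13]


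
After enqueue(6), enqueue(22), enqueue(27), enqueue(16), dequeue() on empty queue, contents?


enqueue(6) -> [6]
enqueue(22) -> [6, 22]
enqueue(27) -> [6, 22, 27]
enqueue(16) -> [6, 22, 27, 16]
dequeue() returns 6 -> [22, 27, 16]
Final queue (front to back): [22, 27, 16]


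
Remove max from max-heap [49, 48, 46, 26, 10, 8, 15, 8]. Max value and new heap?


Max = 49
Replace root with last, heapify down
Resulting heap: [48, 26, 46, 8, 10, 8, 15]


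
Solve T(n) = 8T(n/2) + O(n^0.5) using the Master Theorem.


a=8, b=2, c=0.5. log_2(8)=3 > c=0.5. Case 1: O(n^log_b(a)) = O(n^3)
Complexity: O(n^3)


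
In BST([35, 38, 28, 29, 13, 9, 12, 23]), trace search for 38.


BST root = 35
Search for 38: compare at each node
Path: [35, 38]


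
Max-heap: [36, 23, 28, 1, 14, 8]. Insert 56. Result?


Append 56: [36, 23, 28, 1, 14, 8, 56]
Bubble up: swap idx 6(56) with idx 2(28); swap idx 2(56) with idx 0(36)
Result: [56, 23, 36, 1, 14, 8, 28]


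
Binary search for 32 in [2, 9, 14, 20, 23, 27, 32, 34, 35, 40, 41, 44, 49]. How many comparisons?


Search for 32:
[0,12] mid=6 arr[6]=32
Total: 1 comparisons


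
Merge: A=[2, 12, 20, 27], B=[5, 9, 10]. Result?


Compare heads, take smaller each step.
Merged: [2, 5, 9, 10, 12, 20, 27]


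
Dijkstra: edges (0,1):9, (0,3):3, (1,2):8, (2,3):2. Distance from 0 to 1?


Dijkstra from 0:
Distances: {0: 0, 1: 9, 2: 5, 3: 3}
Shortest distance to 1 = 9, path = [0, 1]


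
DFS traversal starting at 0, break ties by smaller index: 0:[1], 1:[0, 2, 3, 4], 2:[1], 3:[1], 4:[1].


DFS stack-based: start with [0]
Visit order: [0, 1, 2, 3, 4]


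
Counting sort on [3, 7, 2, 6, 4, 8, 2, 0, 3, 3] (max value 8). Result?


Count array: [1, 0, 2, 3, 1, 0, 1, 1, 1]
Reconstruct: [0, 2, 2, 3, 3, 3, 4, 6, 7, 8]


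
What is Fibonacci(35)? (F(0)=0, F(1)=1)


F(n)=F(n-1)+F(n-2)
...F(33)=3524578, F(34)=5702887, F(35)=9227465


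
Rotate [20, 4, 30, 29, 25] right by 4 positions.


Right rotate by 4: [4, 30, 29, 25, 20]


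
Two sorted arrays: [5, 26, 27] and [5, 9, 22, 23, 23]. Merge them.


Compare heads, take smaller each step.
Merged: [5, 5, 9, 22, 23, 23, 26, 27]


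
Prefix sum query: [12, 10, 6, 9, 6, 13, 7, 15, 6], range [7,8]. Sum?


Prefix sums: [0, 12, 22, 28, 37, 43, 56, 63, 78, 84]
Sum[7..8] = prefix[9] - prefix[7] = 84 - 63 = 21


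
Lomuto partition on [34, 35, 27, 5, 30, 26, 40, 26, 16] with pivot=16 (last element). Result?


Elements <= 16 go left of pivot.
Result: [5, 16, 27, 34, 30, 26, 40, 26, 35], pivot at index 1


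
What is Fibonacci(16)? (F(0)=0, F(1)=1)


F(n)=F(n-1)+F(n-2)
...F(14)=377, F(15)=610, F(16)=987


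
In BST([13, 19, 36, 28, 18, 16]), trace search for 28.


BST root = 13
Search for 28: compare at each node
Path: [13, 19, 36, 28]


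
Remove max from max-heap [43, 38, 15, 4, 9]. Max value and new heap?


Max = 43
Replace root with last, heapify down
Resulting heap: [38, 9, 15, 4]


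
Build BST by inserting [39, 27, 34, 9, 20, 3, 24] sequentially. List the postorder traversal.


Root = 39; build tree by BST insertion.
Postorder traversal: [3, 24, 20, 9, 34, 27, 39]


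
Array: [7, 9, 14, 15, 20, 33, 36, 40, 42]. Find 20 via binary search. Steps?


Search for 20:
[0,8] mid=4 arr[4]=20
Total: 1 comparisons


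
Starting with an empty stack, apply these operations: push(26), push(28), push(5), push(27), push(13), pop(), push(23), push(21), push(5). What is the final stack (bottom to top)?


push(26) -> [26]
push(28) -> [26, 28]
push(5) -> [26, 28, 5]
push(27) -> [26, 28, 5, 27]
push(13) -> [26, 28, 5, 27, 13]
pop() returns 13 -> [26, 28, 5, 27]
push(23) -> [26, 28, 5, 27, 23]
push(21) -> [26, 28, 5, 27, 23, 21]
push(5) -> [26, 28, 5, 27, 23, 21, 5]
Final stack (bottom to top): [26, 28, 5, 27, 23, 21, 5]


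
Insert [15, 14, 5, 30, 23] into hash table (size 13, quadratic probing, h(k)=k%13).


Insertions: 15->slot 2; 14->slot 1; 5->slot 5; 30->slot 4; 23->slot 10
Table: [None, 14, 15, None, 30, 5, None, None, None, None, 23, None, None]


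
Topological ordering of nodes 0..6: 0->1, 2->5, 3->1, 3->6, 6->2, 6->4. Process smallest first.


Kahn's algorithm, process smallest node first
Order: [0, 3, 1, 6, 2, 4, 5]


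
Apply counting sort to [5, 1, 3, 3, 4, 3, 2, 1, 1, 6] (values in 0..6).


Count array: [0, 3, 1, 3, 1, 1, 1]
Reconstruct: [1, 1, 1, 2, 3, 3, 3, 4, 5, 6]


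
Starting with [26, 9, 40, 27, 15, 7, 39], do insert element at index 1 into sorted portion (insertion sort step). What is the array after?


After one pass: [9, 26, 40, 27, 15, 7, 39]


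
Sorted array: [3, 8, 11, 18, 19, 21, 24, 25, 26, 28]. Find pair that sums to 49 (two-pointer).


Two pointers: lo=0, hi=9
Found pair: (21, 28) summing to 49


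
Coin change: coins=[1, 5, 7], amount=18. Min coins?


dp[0]=0; dp[i]=1+min(dp[i-c] for c in coins)
...dp[13]=3, dp[14]=2, dp[15]=3, dp[16]=4, dp[17]=3, dp[18]=4
Minimum coins for 18 = 4


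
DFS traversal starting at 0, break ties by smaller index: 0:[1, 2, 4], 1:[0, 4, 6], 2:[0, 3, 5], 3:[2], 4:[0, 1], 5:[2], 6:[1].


DFS stack-based: start with [0]
Visit order: [0, 1, 4, 6, 2, 3, 5]


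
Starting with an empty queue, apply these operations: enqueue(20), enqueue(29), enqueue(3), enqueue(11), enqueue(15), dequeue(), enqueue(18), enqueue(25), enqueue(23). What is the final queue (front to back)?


enqueue(20) -> [20]
enqueue(29) -> [20, 29]
enqueue(3) -> [20, 29, 3]
enqueue(11) -> [20, 29, 3, 11]
enqueue(15) -> [20, 29, 3, 11, 15]
dequeue() returns 20 -> [29, 3, 11, 15]
enqueue(18) -> [29, 3, 11, 15, 18]
enqueue(25) -> [29, 3, 11, 15, 18, 25]
enqueue(23) -> [29, 3, 11, 15, 18, 25, 23]
Final queue (front to back): [29, 3, 11, 15, 18, 25, 23]


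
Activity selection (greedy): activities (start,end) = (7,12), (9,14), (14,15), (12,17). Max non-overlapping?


Greedy: pick earliest-ending, then skip overlaps.
Selected (2 activities): [(7, 12), (14, 15)]


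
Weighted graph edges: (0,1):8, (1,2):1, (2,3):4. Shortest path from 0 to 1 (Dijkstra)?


Dijkstra from 0:
Distances: {0: 0, 1: 8, 2: 9, 3: 13}
Shortest distance to 1 = 8, path = [0, 1]


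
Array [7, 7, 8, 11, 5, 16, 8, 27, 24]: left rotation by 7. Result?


Left rotate by 7: [27, 24, 7, 7, 8, 11, 5, 16, 8]


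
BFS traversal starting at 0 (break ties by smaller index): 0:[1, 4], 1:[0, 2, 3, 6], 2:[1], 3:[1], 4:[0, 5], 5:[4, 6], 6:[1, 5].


BFS queue: start with [0]
Visit order: [0, 1, 4, 2, 3, 6, 5]


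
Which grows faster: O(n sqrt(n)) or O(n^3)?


n^1.5 grows slower than cubic
O(n sqrt(n)) is asymptotically smaller; O(n^3) grows faster


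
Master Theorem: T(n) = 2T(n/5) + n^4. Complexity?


a=2, b=5, c=4. log_5(2)=0.431 < c=4. Case 3: O(n^c) = O(n^4)
Complexity: O(n^4)
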